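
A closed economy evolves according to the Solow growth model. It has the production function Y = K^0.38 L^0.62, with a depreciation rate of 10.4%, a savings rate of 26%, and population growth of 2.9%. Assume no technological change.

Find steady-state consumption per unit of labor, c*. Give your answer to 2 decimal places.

At the steady state, Δk = 0, so s·k^α = (n + δ)·k.
Dividing both sides by k: k^(1−α) = s / (n + δ).
k^0.62 = 0.26 / (0.029 + 0.104) = 0.26 / 0.133 = 1.9549
k* = 1.9549^(1/0.62) ≈ 2.9482
y* = (k*)^α = 2.9482^0.38 ≈ 1.5081
c* = (1 − s)·y* = (1 − 0.26) × 1.5081 ≈ 1.1160

c* = 1.12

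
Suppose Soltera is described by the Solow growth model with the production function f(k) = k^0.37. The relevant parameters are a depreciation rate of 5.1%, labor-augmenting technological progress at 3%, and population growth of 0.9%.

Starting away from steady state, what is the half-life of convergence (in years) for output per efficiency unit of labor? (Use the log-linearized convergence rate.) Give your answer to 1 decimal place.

t_½ ≈ 12.2 years

Near the steady state the convergence rate is λ = (1 − α)(n + g + δ).
λ = (1 − 0.37) × 0.090 = 0.63 × 0.090 = 0.0567
Half-life = ln 2 / λ = 0.6931 / 0.0567 ≈ 12.22 years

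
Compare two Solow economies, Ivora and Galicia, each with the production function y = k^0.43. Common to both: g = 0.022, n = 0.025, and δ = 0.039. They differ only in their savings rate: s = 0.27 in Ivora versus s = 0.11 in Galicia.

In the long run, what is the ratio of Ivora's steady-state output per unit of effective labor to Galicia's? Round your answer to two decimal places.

Steady-state y* = [s/(n + g + δ)]^(α/(1−α)), so the ratio is [ (s_I/(n + g + δ)_I) / (s_G/(n + g + δ)_G) ]^0.7544.
s_I/(n + g + δ)_I = 0.27/0.086 = 3.1395; s_G/(n + g + δ)_G = 0.11/0.086 = 1.2791.
Ratio = (3.1395/1.2791)^0.7544 = 2.4545^0.7544 ≈ 1.9687

y*_I / y*_G ≈ 1.97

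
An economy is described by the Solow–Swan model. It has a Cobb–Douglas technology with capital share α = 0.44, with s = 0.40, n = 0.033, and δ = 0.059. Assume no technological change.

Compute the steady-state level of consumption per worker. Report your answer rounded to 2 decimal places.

At the steady state, Δk = 0, so s·k^α = (n + δ)·k.
Dividing both sides by k: k^(1−α) = s / (n + δ).
k^0.56 = 0.40 / (0.033 + 0.059) = 0.40 / 0.092 = 4.3478
k* = 4.3478^(1/0.56) ≈ 13.7964
y* = (k*)^α = 13.7964^0.44 ≈ 3.1732
c* = (1 − s)·y* = (1 − 0.40) × 3.1732 ≈ 1.9039

c* = 1.90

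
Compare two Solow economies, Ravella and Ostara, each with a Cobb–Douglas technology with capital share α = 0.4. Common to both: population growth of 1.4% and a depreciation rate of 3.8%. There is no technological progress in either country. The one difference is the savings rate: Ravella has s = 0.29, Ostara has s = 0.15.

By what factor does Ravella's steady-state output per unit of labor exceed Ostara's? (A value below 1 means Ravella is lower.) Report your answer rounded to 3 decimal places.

ratio ≈ 1.552

Steady-state y* = [s/(n + δ)]^(α/(1−α)), so the ratio is [ (s_R/(n + δ)_R) / (s_O/(n + δ)_O) ]^0.6667.
s_R/(n + δ)_R = 0.29/0.052 = 5.5769; s_O/(n + δ)_O = 0.15/0.052 = 2.8846.
Ratio = (5.5769/2.8846)^0.6667 = 1.9333^0.6667 ≈ 1.5519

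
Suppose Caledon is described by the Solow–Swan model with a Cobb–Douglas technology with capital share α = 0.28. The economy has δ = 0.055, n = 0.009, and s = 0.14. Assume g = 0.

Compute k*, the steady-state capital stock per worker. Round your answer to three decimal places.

In steady state, investment equals break-even investment: s·k^α = (n + δ)·k.
Rearranging, k^(1−α) = s / (n + δ).
k^0.72 = 0.14 / (0.009 + 0.055) = 0.14 / 0.064 = 2.1875
k* = 2.1875^(1/0.72) ≈ 2.9659

k* = 2.966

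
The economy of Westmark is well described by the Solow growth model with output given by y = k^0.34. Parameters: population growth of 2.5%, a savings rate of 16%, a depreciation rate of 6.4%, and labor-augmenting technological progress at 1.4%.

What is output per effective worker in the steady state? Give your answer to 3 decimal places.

At the steady state, Δk = 0, so s·k^α = (n + g + δ)·k.
Dividing both sides by k: k^(1−α) = s / (n + g + δ).
k^0.66 = 0.16 / (0.025 + 0.014 + 0.064) = 0.16 / 0.103 = 1.5534
k* = 1.5534^(1/0.66) ≈ 1.9491
y* = (k*)^α = 1.9491^0.34 ≈ 1.2547

y* = 1.255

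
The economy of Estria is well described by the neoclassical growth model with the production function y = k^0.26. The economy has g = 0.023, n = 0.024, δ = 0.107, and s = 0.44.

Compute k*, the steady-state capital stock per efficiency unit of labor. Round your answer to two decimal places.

At the steady state, Δk = 0, so s·k^α = (n + g + δ)·k.
Rearranging, k^(1−α) = s / (n + g + δ).
k^0.74 = 0.44 / (0.024 + 0.023 + 0.107) = 0.44 / 0.154 = 2.8571
k* = 2.8571^(1/0.74) ≈ 4.1316

k* ≈ 4.13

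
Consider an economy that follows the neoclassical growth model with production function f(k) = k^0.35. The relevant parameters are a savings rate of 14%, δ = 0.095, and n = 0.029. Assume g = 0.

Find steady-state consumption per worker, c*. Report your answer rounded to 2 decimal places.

c* ≈ 0.92

At the steady state, Δk = 0, so s·k^α = (n + δ)·k.
Dividing both sides by k: k^(1−α) = s / (n + δ).
k^0.65 = 0.14 / (0.029 + 0.095) = 0.14 / 0.124 = 1.1290
k* = 1.1290^(1/0.65) ≈ 1.2052
y* = (k*)^α = 1.2052^0.35 ≈ 1.0675
c* = (1 − s)·y* = (1 − 0.14) × 1.0675 ≈ 0.9181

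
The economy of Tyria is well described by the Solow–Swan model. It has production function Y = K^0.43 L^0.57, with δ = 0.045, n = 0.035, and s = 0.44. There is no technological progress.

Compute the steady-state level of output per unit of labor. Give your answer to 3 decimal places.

y* = 3.618

Steady state requires s·f(k) = (n + δ)·k, i.e. s·k^α = (n + δ)·k.
Dividing both sides by k: k^(1−α) = s / (n + δ).
k^0.57 = 0.44 / (0.035 + 0.045) = 0.44 / 0.080 = 5.5000
k* = 5.5000^(1/0.57) ≈ 19.9013
y* = (k*)^α = 19.9013^0.43 ≈ 3.6184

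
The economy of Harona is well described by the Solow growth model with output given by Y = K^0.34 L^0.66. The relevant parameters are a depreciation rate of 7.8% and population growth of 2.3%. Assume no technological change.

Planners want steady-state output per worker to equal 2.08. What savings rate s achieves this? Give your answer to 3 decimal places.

s ≈ 0.419

Steady state requires s·f(k) = (n + δ)·k, i.e. s·k^α = (n + δ)·k.
Since y* = [s/(n + δ)]^(α/(1−α)), we have s/(n + δ) = (y*)^((1−α)/α) = 2.08^1.9412 = 4.1440.
Therefore s = 4.1440 × (n + δ) = 4.1440 × 0.101 = 0.4185.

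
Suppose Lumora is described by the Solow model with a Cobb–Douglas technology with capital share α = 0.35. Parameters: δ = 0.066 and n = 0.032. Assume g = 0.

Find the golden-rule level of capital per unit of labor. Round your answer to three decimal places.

The golden rule sets f'(k) = n + δ, i.e. α·k^(α−1) = n + δ.
So k^(1−α) = α / (n + δ) = 0.35 / 0.098 = 3.5714.
k_gold = 3.5714^(1/0.65) ≈ 7.0880

k_gold ≈ 7.088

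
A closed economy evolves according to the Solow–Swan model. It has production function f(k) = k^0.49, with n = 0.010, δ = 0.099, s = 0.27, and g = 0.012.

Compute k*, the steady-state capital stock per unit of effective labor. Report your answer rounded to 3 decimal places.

k* = 4.825

In steady state, investment equals break-even investment: s·k^α = (n + g + δ)·k.
Dividing both sides by k: k^(1−α) = s / (n + g + δ).
k^0.51 = 0.27 / (0.010 + 0.012 + 0.099) = 0.27 / 0.121 = 2.2314
k* = 2.2314^(1/0.51) ≈ 4.8249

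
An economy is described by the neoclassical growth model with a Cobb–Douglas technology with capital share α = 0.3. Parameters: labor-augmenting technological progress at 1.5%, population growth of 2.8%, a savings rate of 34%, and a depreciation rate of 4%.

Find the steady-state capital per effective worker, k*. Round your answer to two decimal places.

Steady state requires s·f(k) = (n + g + δ)·k, i.e. s·k^α = (n + g + δ)·k.
Rearranging, k^(1−α) = s / (n + g + δ).
k^0.7 = 0.34 / (0.028 + 0.015 + 0.040) = 0.34 / 0.083 = 4.0964
k* = 4.0964^(1/0.7) ≈ 7.4965

k* ≈ 7.50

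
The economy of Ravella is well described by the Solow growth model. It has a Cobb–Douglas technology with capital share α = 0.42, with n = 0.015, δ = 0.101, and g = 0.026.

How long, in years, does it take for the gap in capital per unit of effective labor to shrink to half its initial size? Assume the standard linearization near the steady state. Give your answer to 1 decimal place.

t_½ ≈ 8.4 years

Near the steady state the convergence rate is λ = (1 − α)(n + g + δ).
λ = (1 − 0.42) × 0.142 = 0.58 × 0.142 = 0.08236
Half-life = ln 2 / λ = 0.6931 / 0.08236 ≈ 8.42 years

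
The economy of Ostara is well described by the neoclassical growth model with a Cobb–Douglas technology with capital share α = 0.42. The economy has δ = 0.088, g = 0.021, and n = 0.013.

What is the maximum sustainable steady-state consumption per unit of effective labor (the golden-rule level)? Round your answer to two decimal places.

At the golden rule, f'(k) = n + g + δ, so α·k^(α−1) = n + g + δ and k_gold = (α/(n + g + δ))^(1/(1−α)).
k_gold = (0.42/0.122)^(1/0.58) = 3.4426^1.7241 ≈ 8.4265
c_gold = f(k_gold) − (n + g + δ)·k_gold = 2.4478 − 0.122×8.4265 ≈ 1.4198

c_gold ≈ 1.42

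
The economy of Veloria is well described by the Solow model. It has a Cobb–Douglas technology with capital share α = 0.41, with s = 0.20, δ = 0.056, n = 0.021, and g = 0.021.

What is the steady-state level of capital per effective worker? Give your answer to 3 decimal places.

k* = 3.350

In steady state, investment equals break-even investment: s·k^α = (n + g + δ)·k.
Dividing both sides by k: k^(1−α) = s / (n + g + δ).
k^0.59 = 0.20 / (0.021 + 0.021 + 0.056) = 0.20 / 0.098 = 2.0408
k* = 2.0408^(1/0.59) ≈ 3.3503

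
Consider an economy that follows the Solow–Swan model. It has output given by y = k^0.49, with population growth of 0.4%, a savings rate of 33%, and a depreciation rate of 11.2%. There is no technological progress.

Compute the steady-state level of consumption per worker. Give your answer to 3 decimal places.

In steady state, investment equals break-even investment: s·k^α = (n + δ)·k.
Dividing both sides by k: k^(1−α) = s / (n + δ).
k^0.51 = 0.33 / (0.004 + 0.112) = 0.33 / 0.116 = 2.8448
k* = 2.8448^(1/0.51) ≈ 7.7678
y* = (k*)^α = 7.7678^0.49 ≈ 2.7305
c* = (1 − s)·y* = (1 − 0.33) × 2.7305 ≈ 1.8294

c* ≈ 1.829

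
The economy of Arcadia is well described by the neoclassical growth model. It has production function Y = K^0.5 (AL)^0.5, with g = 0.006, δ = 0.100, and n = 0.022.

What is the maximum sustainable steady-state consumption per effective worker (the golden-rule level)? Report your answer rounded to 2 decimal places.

At the golden rule, f'(k) = n + g + δ, so α·k^(α−1) = n + g + δ and k_gold = (α/(n + g + δ))^(1/(1−α)).
k_gold = (0.5/0.128)^(1/0.5) = 3.9063^2 ≈ 15.2592
c_gold = f(k_gold) − (n + g + δ)·k_gold = 3.9063 − 0.128×15.2592 ≈ 1.9531

c_gold ≈ 1.95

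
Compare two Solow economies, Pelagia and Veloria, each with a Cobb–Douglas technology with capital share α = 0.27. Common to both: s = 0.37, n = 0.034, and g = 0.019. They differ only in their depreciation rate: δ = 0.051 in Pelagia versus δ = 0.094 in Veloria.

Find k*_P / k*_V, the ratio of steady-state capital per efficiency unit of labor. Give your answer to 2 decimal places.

k*_P / k*_V ≈ 1.61

Steady-state k* = [s/(n + g + δ)]^(1/(1−α)), so the ratio is [ (s_P/(n + g + δ)_P) / (s_V/(n + g + δ)_V) ]^1.3699.
s_P/(n + g + δ)_P = 0.37/0.104 = 3.5577; s_V/(n + g + δ)_V = 0.37/0.147 = 2.5170.
Ratio = (3.5577/2.5170)^1.3699 = 1.4135^1.3699 ≈ 1.6065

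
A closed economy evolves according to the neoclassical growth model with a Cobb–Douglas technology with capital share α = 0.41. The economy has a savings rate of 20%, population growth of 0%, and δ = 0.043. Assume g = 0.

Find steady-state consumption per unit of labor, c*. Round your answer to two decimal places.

c* = 2.33

Steady state requires s·f(k) = (n + δ)·k, i.e. s·k^α = (n + δ)·k.
Dividing both sides by k: k^(1−α) = s / (n + δ).
k^0.59 = 0.20 / (0.000 + 0.043) = 0.20 / 0.043 = 4.6512
k* = 4.6512^(1/0.59) ≈ 13.5352
y* = (k*)^α = 13.5352^0.41 ≈ 2.9101
c* = (1 − s)·y* = (1 − 0.20) × 2.9101 ≈ 2.3281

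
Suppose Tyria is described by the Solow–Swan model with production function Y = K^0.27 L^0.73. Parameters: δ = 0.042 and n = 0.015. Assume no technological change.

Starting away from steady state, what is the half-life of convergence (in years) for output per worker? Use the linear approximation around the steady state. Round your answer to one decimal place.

Near the steady state the convergence rate is λ = (1 − α)(n + δ).
λ = (1 − 0.27) × 0.057 = 0.73 × 0.057 = 0.04161
Half-life = ln 2 / λ = 0.6931 / 0.04161 ≈ 16.66 years

t_½ ≈ 16.7 years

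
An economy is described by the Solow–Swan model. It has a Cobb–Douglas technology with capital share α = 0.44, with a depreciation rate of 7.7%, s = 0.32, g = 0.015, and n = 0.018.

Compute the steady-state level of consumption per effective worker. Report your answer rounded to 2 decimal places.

c* ≈ 1.57

In steady state, investment equals break-even investment: s·k^α = (n + g + δ)·k.
Dividing both sides by k: k^(1−α) = s / (n + g + δ).
k^0.56 = 0.32 / (0.018 + 0.015 + 0.077) = 0.32 / 0.110 = 2.9091
k* = 2.9091^(1/0.56) ≈ 6.7319
y* = (k*)^α = 6.7319^0.44 ≈ 2.3141
c* = (1 − s)·y* = (1 − 0.32) × 2.3141 ≈ 1.5736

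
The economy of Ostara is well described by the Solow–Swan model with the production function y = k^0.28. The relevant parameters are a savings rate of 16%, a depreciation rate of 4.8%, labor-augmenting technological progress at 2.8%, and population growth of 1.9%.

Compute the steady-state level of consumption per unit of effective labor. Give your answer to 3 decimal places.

Steady state requires s·f(k) = (n + g + δ)·k, i.e. s·k^α = (n + g + δ)·k.
Dividing both sides by k: k^(1−α) = s / (n + g + δ).
k^0.72 = 0.16 / (0.019 + 0.028 + 0.048) = 0.16 / 0.095 = 1.6842
k* = 1.6842^(1/0.72) ≈ 2.0627
y* = (k*)^α = 2.0627^0.28 ≈ 1.2247
c* = (1 − s)·y* = (1 − 0.16) × 1.2247 ≈ 1.0287

c* ≈ 1.029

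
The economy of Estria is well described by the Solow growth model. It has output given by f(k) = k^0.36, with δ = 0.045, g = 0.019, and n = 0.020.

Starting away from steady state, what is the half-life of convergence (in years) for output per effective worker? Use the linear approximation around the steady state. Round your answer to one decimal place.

half-life ≈ 12.9 years

Near the steady state the convergence rate is λ = (1 − α)(n + g + δ).
λ = (1 − 0.36) × 0.084 = 0.64 × 0.084 = 0.05376
Half-life = ln 2 / λ = 0.6931 / 0.05376 ≈ 12.89 years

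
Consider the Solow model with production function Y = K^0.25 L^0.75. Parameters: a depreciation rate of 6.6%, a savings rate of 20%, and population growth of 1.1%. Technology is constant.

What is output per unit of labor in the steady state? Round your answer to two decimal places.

At the steady state, Δk = 0, so s·k^α = (n + δ)·k.
Dividing both sides by k: k^(1−α) = s / (n + δ).
k^0.75 = 0.20 / (0.011 + 0.066) = 0.20 / 0.077 = 2.5974
k* = 2.5974^(1/0.75) ≈ 3.5704
y* = (k*)^α = 3.5704^0.25 ≈ 1.3746

y* ≈ 1.37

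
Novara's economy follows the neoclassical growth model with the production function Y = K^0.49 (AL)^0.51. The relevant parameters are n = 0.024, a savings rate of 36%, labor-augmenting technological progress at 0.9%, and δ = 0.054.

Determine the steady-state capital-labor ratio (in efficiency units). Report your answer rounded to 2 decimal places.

At the steady state, Δk = 0, so s·k^α = (n + g + δ)·k.
Rearranging, k^(1−α) = s / (n + g + δ).
k^0.51 = 0.36 / (0.024 + 0.009 + 0.054) = 0.36 / 0.087 = 4.1379
k* = 4.1379^(1/0.51) ≈ 16.1947

k* = 16.19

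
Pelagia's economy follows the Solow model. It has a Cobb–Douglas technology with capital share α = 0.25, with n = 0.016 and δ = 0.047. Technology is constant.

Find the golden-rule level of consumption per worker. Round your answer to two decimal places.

c_gold ≈ 1.19

At the golden rule, f'(k) = n + δ, so α·k^(α−1) = n + δ and k_gold = (α/(n + δ))^(1/(1−α)).
k_gold = (0.25/0.063)^(1/0.75) = 3.9683^1.3333 ≈ 6.2823
c_gold = f(k_gold) − (n + δ)·k_gold = 1.5832 − 0.063×6.2823 ≈ 1.1874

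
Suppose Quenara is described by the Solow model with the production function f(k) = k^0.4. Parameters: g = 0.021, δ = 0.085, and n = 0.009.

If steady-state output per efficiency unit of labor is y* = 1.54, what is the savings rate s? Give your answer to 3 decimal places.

s ≈ 0.220

At the steady state, Δk = 0, so s·k^α = (n + g + δ)·k.
Since y* = [s/(n + g + δ)]^(α/(1−α)), we have s/(n + g + δ) = (y*)^((1−α)/α) = 1.54^1.5 = 1.9111.
Therefore s = 1.9111 × (n + g + δ) = 1.9111 × 0.115 = 0.2198.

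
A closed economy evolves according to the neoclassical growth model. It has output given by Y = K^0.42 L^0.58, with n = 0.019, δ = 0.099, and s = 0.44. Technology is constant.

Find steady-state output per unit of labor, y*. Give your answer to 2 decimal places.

At the steady state, Δk = 0, so s·k^α = (n + δ)·k.
Dividing both sides by k: k^(1−α) = s / (n + δ).
k^0.58 = 0.44 / (0.019 + 0.099) = 0.44 / 0.118 = 3.7288
k* = 3.7288^(1/0.58) ≈ 9.6708
y* = (k*)^α = 9.6708^0.42 ≈ 2.5935

y* = 2.59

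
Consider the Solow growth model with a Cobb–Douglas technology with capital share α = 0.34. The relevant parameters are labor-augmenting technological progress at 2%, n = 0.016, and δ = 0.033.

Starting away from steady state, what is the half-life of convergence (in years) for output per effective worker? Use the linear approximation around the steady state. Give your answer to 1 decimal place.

half-life ≈ 15.2 years

Near the steady state the convergence rate is λ = (1 − α)(n + g + δ).
λ = (1 − 0.34) × 0.069 = 0.66 × 0.069 = 0.04554
Half-life = ln 2 / λ = 0.6931 / 0.04554 ≈ 15.22 years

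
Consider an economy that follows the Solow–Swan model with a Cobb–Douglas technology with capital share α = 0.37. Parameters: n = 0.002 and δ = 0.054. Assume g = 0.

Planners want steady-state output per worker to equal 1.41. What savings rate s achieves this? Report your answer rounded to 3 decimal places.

At the steady state, Δk = 0, so s·k^α = (n + δ)·k.
Since y* = [s/(n + δ)]^(α/(1−α)), we have s/(n + δ) = (y*)^((1−α)/α) = 1.41^1.7027 = 1.7950.
Therefore s = 1.7950 × (n + δ) = 1.7950 × 0.056 = 0.1005.

s ≈ 0.101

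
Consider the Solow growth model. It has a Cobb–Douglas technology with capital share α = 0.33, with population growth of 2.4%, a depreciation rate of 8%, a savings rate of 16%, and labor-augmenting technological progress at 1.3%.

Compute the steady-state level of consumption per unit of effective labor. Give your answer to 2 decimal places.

At the steady state, Δk = 0, so s·k^α = (n + g + δ)·k.
Rearranging, k^(1−α) = s / (n + g + δ).
k^0.67 = 0.16 / (0.024 + 0.013 + 0.080) = 0.16 / 0.117 = 1.3675
k* = 1.3675^(1/0.67) ≈ 1.5954
y* = (k*)^α = 1.5954^0.33 ≈ 1.1667
c* = (1 − s)·y* = (1 − 0.16) × 1.1667 ≈ 0.9800

c* = 0.98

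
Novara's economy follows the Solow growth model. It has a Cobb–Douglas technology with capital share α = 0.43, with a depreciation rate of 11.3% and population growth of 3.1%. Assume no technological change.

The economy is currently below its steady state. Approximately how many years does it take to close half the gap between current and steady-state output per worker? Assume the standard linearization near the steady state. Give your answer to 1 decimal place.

t_½ ≈ 8.4 years

Near the steady state the convergence rate is λ = (1 − α)(n + δ).
λ = (1 − 0.43) × 0.144 = 0.57 × 0.144 = 0.08208
Half-life = ln 2 / λ = 0.6931 / 0.08208 ≈ 8.44 years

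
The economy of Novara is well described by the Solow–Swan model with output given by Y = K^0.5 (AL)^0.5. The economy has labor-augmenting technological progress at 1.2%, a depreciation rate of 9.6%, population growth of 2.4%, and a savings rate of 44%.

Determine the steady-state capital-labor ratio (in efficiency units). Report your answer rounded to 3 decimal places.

k* ≈ 11.111

Steady state requires s·f(k) = (n + g + δ)·k, i.e. s·k^α = (n + g + δ)·k.
Dividing both sides by k: k^(1−α) = s / (n + g + δ).
k^0.5 = 0.44 / (0.024 + 0.012 + 0.096) = 0.44 / 0.132 = 3.3333
k* = 3.3333^(1/0.5) ≈ 11.1109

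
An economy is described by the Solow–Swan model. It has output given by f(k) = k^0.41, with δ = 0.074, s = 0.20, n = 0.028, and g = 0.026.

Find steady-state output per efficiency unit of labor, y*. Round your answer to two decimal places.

y* = 1.36

At the steady state, Δk = 0, so s·k^α = (n + g + δ)·k.
Rearranging, k^(1−α) = s / (n + g + δ).
k^0.59 = 0.20 / (0.028 + 0.026 + 0.074) = 0.20 / 0.128 = 1.5625
k* = 1.5625^(1/0.59) ≈ 2.1306
y* = (k*)^α = 2.1306^0.41 ≈ 1.3636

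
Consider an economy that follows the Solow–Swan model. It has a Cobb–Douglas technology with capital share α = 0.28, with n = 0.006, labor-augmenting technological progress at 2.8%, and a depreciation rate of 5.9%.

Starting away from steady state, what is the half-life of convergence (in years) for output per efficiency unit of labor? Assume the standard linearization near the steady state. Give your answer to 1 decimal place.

Near the steady state the convergence rate is λ = (1 − α)(n + g + δ).
λ = (1 − 0.28) × 0.093 = 0.72 × 0.093 = 0.06696
Half-life = ln 2 / λ = 0.6931 / 0.06696 ≈ 10.35 years

half-life ≈ 10.4 years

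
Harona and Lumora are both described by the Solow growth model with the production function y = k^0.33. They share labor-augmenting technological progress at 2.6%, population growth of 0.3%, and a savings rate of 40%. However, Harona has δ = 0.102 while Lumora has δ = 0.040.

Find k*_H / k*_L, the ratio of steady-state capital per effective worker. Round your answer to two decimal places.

ratio ≈ 0.38

Steady-state k* = [s/(n + g + δ)]^(1/(1−α)), so the ratio is [ (s_H/(n + g + δ)_H) / (s_L/(n + g + δ)_L) ]^1.4925.
s_H/(n + g + δ)_H = 0.40/0.131 = 3.0534; s_L/(n + g + δ)_L = 0.40/0.069 = 5.7971.
Ratio = (3.0534/5.7971)^1.4925 = 0.5267^1.4925 ≈ 0.3841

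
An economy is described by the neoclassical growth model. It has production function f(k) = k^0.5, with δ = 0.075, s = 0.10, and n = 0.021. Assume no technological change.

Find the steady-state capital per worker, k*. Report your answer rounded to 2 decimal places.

k* = 1.09

Steady state requires s·f(k) = (n + δ)·k, i.e. s·k^α = (n + δ)·k.
Rearranging, k^(1−α) = s / (n + δ).
k^0.5 = 0.10 / (0.021 + 0.075) = 0.10 / 0.096 = 1.0417
k* = 1.0417^(1/0.5) ≈ 1.0851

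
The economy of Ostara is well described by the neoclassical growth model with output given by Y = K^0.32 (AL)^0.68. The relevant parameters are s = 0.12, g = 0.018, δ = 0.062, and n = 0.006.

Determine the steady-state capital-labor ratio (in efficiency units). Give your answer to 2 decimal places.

Steady state requires s·f(k) = (n + g + δ)·k, i.e. s·k^α = (n + g + δ)·k.
Dividing both sides by k: k^(1−α) = s / (n + g + δ).
k^0.68 = 0.12 / (0.006 + 0.018 + 0.062) = 0.12 / 0.086 = 1.3953
k* = 1.3953^(1/0.68) ≈ 1.6321

k* = 1.63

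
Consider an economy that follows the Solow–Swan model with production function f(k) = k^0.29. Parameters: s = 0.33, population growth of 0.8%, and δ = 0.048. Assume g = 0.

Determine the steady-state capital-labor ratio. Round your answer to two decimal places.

In steady state, investment equals break-even investment: s·k^α = (n + δ)·k.
Rearranging, k^(1−α) = s / (n + δ).
k^0.71 = 0.33 / (0.008 + 0.048) = 0.33 / 0.056 = 5.8929
k* = 5.8929^(1/0.71) ≈ 12.1610

k* ≈ 12.16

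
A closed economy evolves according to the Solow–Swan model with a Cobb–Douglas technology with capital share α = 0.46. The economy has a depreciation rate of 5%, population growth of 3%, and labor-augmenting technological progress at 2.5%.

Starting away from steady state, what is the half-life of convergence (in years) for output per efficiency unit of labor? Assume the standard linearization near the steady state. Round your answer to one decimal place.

t_½ ≈ 12.2 years

Near the steady state the convergence rate is λ = (1 − α)(n + g + δ).
λ = (1 − 0.46) × 0.105 = 0.54 × 0.105 = 0.0567
Half-life = ln 2 / λ = 0.6931 / 0.0567 ≈ 12.22 years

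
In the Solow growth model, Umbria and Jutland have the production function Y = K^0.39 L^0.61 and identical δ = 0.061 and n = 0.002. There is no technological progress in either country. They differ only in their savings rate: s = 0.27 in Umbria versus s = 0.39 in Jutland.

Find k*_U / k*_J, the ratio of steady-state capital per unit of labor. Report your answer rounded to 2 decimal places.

Steady-state k* = [s/(n + δ)]^(1/(1−α)), so the ratio is [ (s_U/(n + δ)_U) / (s_J/(n + δ)_J) ]^1.6393.
s_U/(n + δ)_U = 0.27/0.063 = 4.2857; s_J/(n + δ)_J = 0.39/0.063 = 6.1905.
Ratio = (4.2857/6.1905)^1.6393 = 0.6923^1.6393 ≈ 0.5473

ratio ≈ 0.55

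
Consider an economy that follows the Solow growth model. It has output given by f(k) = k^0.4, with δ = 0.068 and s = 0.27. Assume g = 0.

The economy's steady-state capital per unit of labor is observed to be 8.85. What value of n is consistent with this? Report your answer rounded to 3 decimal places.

n ≈ 0.005

In steady state, investment equals break-even investment: s·k^α = (n + δ)·k.
So s / (n + δ) = (k*)^(1−α) = 8.85^0.6 = 3.6997.
Therefore n + δ = s / 3.6997 = 0.27 / 3.6997 = 0.0730, so n = 0.0730 − 0.068 = 0.0050.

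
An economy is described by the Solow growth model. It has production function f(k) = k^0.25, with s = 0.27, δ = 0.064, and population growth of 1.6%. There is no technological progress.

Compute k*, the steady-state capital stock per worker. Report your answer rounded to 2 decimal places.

At the steady state, Δk = 0, so s·k^α = (n + δ)·k.
Dividing both sides by k: k^(1−α) = s / (n + δ).
k^0.75 = 0.27 / (0.016 + 0.064) = 0.27 / 0.080 = 3.3750
k* = 3.3750^(1/0.75) ≈ 5.0625

k* = 5.06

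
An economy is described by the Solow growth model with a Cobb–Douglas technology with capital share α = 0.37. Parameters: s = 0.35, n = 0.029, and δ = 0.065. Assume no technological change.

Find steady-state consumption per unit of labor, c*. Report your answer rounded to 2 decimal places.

In steady state, investment equals break-even investment: s·k^α = (n + δ)·k.
Dividing both sides by k: k^(1−α) = s / (n + δ).
k^0.63 = 0.35 / (0.029 + 0.065) = 0.35 / 0.094 = 3.7234
k* = 3.7234^(1/0.63) ≈ 8.0585
y* = (k*)^α = 8.0585^0.37 ≈ 2.1643
c* = (1 − s)·y* = (1 − 0.35) × 2.1643 ≈ 1.4068

c* = 1.41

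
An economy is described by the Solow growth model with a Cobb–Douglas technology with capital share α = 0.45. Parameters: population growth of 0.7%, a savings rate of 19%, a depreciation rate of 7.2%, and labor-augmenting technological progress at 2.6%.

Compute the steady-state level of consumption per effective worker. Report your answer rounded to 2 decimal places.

In steady state, investment equals break-even investment: s·k^α = (n + g + δ)·k.
Rearranging, k^(1−α) = s / (n + g + δ).
k^0.55 = 0.19 / (0.007 + 0.026 + 0.072) = 0.19 / 0.105 = 1.8095
k* = 1.8095^(1/0.55) ≈ 2.9396
y* = (k*)^α = 2.9396^0.45 ≈ 1.6245
c* = (1 − s)·y* = (1 − 0.19) × 1.6245 ≈ 1.3158

c* = 1.32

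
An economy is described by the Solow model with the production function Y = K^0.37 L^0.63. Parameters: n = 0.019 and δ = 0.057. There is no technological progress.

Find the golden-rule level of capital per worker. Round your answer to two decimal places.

The golden rule sets f'(k) = n + δ, i.e. α·k^(α−1) = n + δ.
So k^(1−α) = α / (n + δ) = 0.37 / 0.076 = 4.8684.
k_gold = 4.8684^(1/0.63) ≈ 12.3336

k_gold ≈ 12.33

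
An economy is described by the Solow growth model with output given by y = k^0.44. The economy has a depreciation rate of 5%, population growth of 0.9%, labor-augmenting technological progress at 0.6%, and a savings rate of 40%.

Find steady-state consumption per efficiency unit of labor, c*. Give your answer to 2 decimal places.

At the steady state, Δk = 0, so s·k^α = (n + g + δ)·k.
Rearranging, k^(1−α) = s / (n + g + δ).
k^0.56 = 0.40 / (0.009 + 0.006 + 0.050) = 0.40 / 0.065 = 6.1538
k* = 6.1538^(1/0.56) ≈ 25.6557
y* = (k*)^α = 25.6557^0.44 ≈ 4.1691
c* = (1 − s)·y* = (1 − 0.40) × 4.1691 ≈ 2.5015

c* ≈ 2.50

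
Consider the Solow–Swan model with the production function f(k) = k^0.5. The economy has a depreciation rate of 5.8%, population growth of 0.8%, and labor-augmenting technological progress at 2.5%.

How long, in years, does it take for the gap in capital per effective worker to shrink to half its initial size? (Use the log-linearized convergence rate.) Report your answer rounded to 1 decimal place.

about 15.2 years

Near the steady state the convergence rate is λ = (1 − α)(n + g + δ).
λ = (1 − 0.5) × 0.091 = 0.5 × 0.091 = 0.0455
Half-life = ln 2 / λ = 0.6931 / 0.0455 ≈ 15.23 years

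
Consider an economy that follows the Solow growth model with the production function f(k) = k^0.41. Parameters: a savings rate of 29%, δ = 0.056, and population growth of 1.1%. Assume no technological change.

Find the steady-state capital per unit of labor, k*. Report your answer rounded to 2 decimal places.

k* = 11.98

In steady state, investment equals break-even investment: s·k^α = (n + δ)·k.
Dividing both sides by k: k^(1−α) = s / (n + δ).
k^0.59 = 0.29 / (0.011 + 0.056) = 0.29 / 0.067 = 4.3284
k* = 4.3284^(1/0.59) ≈ 11.9818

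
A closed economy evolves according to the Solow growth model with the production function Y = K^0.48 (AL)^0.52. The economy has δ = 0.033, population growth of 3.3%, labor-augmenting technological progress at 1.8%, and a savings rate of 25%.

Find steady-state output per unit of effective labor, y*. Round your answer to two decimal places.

Steady state requires s·f(k) = (n + g + δ)·k, i.e. s·k^α = (n + g + δ)·k.
Rearranging, k^(1−α) = s / (n + g + δ).
k^0.52 = 0.25 / (0.033 + 0.018 + 0.033) = 0.25 / 0.084 = 2.9762
k* = 2.9762^(1/0.52) ≈ 8.1450
y* = (k*)^α = 8.1450^0.48 ≈ 2.7367

y* ≈ 2.74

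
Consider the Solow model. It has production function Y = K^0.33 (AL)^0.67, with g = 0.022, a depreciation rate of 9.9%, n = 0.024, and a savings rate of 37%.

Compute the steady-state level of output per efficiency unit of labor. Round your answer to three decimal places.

At the steady state, Δk = 0, so s·k^α = (n + g + δ)·k.
Dividing both sides by k: k^(1−α) = s / (n + g + δ).
k^0.67 = 0.37 / (0.024 + 0.022 + 0.099) = 0.37 / 0.145 = 2.5517
k* = 2.5517^(1/0.67) ≈ 4.0477
y* = (k*)^α = 4.0477^0.33 ≈ 1.5863

y* ≈ 1.586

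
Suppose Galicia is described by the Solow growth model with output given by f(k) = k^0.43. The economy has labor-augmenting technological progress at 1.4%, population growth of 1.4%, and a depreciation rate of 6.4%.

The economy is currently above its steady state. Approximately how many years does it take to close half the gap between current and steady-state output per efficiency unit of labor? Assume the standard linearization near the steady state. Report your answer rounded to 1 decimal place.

about 13.2 years

Near the steady state the convergence rate is λ = (1 − α)(n + g + δ).
λ = (1 − 0.43) × 0.092 = 0.57 × 0.092 = 0.05244
Half-life = ln 2 / λ = 0.6931 / 0.05244 ≈ 13.22 years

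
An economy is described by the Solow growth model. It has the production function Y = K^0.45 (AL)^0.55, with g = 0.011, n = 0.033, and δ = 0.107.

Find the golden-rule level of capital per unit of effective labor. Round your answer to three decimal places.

k_gold ≈ 7.282

The golden rule sets f'(k) = n + g + δ, i.e. α·k^(α−1) = n + g + δ.
So k^(1−α) = α / (n + g + δ) = 0.45 / 0.151 = 2.9801.
k_gold = 2.9801^(1/0.55) ≈ 7.2818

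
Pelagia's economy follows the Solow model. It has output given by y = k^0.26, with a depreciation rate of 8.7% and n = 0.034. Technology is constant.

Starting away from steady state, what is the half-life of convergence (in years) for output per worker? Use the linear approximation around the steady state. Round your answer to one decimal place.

Near the steady state the convergence rate is λ = (1 − α)(n + δ).
λ = (1 − 0.26) × 0.121 = 0.74 × 0.121 = 0.08954
Half-life = ln 2 / λ = 0.6931 / 0.08954 ≈ 7.74 years

half-life ≈ 7.7 years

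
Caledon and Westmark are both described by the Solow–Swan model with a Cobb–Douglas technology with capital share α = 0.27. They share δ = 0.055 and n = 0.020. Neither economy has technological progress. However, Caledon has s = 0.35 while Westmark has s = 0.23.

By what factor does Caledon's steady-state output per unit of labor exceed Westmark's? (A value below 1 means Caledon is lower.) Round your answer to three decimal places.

ratio ≈ 1.168

Steady-state y* = [s/(n + δ)]^(α/(1−α)), so the ratio is [ (s_C/(n + δ)_C) / (s_W/(n + δ)_W) ]^0.3699.
s_C/(n + δ)_C = 0.35/0.075 = 4.6667; s_W/(n + δ)_W = 0.23/0.075 = 3.0667.
Ratio = (4.6667/3.0667)^0.3699 = 1.5217^0.3699 ≈ 1.1680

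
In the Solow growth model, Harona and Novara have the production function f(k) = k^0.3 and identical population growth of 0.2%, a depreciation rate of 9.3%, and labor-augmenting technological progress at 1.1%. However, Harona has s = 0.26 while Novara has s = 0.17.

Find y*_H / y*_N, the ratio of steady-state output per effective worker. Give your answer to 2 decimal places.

ratio ≈ 1.20

Steady-state y* = [s/(n + g + δ)]^(α/(1−α)), so the ratio is [ (s_H/(n + g + δ)_H) / (s_N/(n + g + δ)_N) ]^0.4286.
s_H/(n + g + δ)_H = 0.26/0.106 = 2.4528; s_N/(n + g + δ)_N = 0.17/0.106 = 1.6038.
Ratio = (2.4528/1.6038)^0.4286 = 1.5294^0.4286 ≈ 1.1997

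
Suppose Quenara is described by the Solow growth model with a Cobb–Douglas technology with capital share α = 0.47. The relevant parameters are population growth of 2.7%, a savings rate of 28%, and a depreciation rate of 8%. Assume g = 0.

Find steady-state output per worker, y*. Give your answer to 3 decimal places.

At the steady state, Δk = 0, so s·k^α = (n + δ)·k.
Dividing both sides by k: k^(1−α) = s / (n + δ).
k^0.53 = 0.28 / (0.027 + 0.080) = 0.28 / 0.107 = 2.6168
k* = 2.6168^(1/0.53) ≈ 6.1411
y* = (k*)^α = 6.1411^0.47 ≈ 2.3468

y* ≈ 2.347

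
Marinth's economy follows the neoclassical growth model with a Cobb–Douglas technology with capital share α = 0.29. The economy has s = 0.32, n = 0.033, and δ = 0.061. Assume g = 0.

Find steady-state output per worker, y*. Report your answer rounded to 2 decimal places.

y* ≈ 1.65

In steady state, investment equals break-even investment: s·k^α = (n + δ)·k.
Rearranging, k^(1−α) = s / (n + δ).
k^0.71 = 0.32 / (0.033 + 0.061) = 0.32 / 0.094 = 3.4043
k* = 3.4043^(1/0.71) ≈ 5.6148
y* = (k*)^α = 5.6148^0.29 ≈ 1.6493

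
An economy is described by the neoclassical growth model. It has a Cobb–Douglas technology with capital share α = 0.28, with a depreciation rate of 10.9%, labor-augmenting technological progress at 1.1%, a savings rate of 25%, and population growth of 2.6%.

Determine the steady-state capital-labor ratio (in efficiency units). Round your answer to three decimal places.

Steady state requires s·f(k) = (n + g + δ)·k, i.e. s·k^α = (n + g + δ)·k.
Dividing both sides by k: k^(1−α) = s / (n + g + δ).
k^0.72 = 0.25 / (0.026 + 0.011 + 0.109) = 0.25 / 0.146 = 1.7123
k* = 1.7123^(1/0.72) ≈ 2.1107

k* ≈ 2.111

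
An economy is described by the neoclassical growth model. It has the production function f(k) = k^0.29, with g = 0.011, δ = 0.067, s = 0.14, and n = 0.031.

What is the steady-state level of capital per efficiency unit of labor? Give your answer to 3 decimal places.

k* = 1.423

Steady state requires s·f(k) = (n + g + δ)·k, i.e. s·k^α = (n + g + δ)·k.
Rearranging, k^(1−α) = s / (n + g + δ).
k^0.71 = 0.14 / (0.031 + 0.011 + 0.067) = 0.14 / 0.109 = 1.2844
k* = 1.2844^(1/0.71) ≈ 1.4227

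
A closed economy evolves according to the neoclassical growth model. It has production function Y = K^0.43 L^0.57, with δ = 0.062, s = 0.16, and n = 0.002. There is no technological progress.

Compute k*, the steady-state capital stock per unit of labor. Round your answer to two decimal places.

k* = 4.99

At the steady state, Δk = 0, so s·k^α = (n + δ)·k.
Dividing both sides by k: k^(1−α) = s / (n + δ).
k^0.57 = 0.16 / (0.002 + 0.062) = 0.16 / 0.064 = 2.5000
k* = 2.5000^(1/0.57) ≈ 4.9905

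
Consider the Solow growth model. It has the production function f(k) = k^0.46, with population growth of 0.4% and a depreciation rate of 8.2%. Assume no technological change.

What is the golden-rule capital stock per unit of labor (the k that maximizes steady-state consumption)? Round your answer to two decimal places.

The golden rule sets f'(k) = n + δ, i.e. α·k^(α−1) = n + δ.
So k^(1−α) = α / (n + δ) = 0.46 / 0.086 = 5.3488.
k_gold = 5.3488^(1/0.54) ≈ 22.3163

k_gold ≈ 22.32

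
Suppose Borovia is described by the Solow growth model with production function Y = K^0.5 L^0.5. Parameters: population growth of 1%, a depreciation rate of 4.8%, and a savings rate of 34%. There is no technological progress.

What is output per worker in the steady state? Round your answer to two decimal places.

y* = 5.86

Steady state requires s·f(k) = (n + δ)·k, i.e. s·k^α = (n + δ)·k.
Rearranging, k^(1−α) = s / (n + δ).
k^0.5 = 0.34 / (0.010 + 0.048) = 0.34 / 0.058 = 5.8621
k* = 5.8621^(1/0.5) ≈ 34.3642
y* = (k*)^α = 34.3642^0.5 ≈ 5.8621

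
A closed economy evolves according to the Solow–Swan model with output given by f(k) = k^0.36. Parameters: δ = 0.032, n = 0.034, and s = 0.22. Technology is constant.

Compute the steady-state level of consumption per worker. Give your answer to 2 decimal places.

In steady state, investment equals break-even investment: s·k^α = (n + δ)·k.
Rearranging, k^(1−α) = s / (n + δ).
k^0.64 = 0.22 / (0.034 + 0.032) = 0.22 / 0.066 = 3.3333
k* = 3.3333^(1/0.64) ≈ 6.5613
y* = (k*)^α = 6.5613^0.36 ≈ 1.9684
c* = (1 − s)·y* = (1 − 0.22) × 1.9684 ≈ 1.5354

c* = 1.54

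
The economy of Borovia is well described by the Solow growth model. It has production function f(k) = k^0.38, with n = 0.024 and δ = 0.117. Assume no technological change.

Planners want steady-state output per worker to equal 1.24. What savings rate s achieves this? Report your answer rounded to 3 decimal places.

Steady state requires s·f(k) = (n + δ)·k, i.e. s·k^α = (n + δ)·k.
Since y* = [s/(n + δ)]^(α/(1−α)), we have s/(n + δ) = (y*)^((1−α)/α) = 1.24^1.6316 = 1.4205.
Therefore s = 1.4205 × (n + δ) = 1.4205 × 0.141 = 0.2003.

s ≈ 0.200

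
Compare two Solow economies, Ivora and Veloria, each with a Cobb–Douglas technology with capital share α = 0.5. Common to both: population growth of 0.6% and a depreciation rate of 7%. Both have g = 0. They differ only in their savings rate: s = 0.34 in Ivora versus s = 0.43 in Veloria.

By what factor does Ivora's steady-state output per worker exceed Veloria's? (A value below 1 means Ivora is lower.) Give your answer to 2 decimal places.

Steady-state y* = [s/(n + δ)]^(α/(1−α)), so the ratio is [ (s_I/(n + δ)_I) / (s_V/(n + δ)_V) ]^1.
s_I/(n + δ)_I = 0.34/0.076 = 4.4737; s_V/(n + δ)_V = 0.43/0.076 = 5.6579.
Ratio = (4.4737/5.6579)^1 = 0.7907^1 ≈ 0.7907

ratio ≈ 0.79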